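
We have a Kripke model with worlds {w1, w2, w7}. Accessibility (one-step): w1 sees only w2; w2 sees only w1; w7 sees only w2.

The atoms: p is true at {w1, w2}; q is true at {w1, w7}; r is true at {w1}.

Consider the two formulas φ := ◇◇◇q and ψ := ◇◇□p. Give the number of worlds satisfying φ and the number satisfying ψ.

1 and 3

For ◇◇◇q:
w1: successors {w2}; ◇◇q there: w2:F. ✗
w2: successors {w1}; ◇◇q there: w1:T. ✓
w7: successors {w2}; ◇◇q there: w2:F. ✗
— 1 world.
For ◇◇□p:
w1: successors {w2}; ◇□p there: w2:T. ✓
w2: successors {w1}; ◇□p there: w1:T. ✓
w7: successors {w2}; ◇□p there: w2:T. ✓
— 3 worlds.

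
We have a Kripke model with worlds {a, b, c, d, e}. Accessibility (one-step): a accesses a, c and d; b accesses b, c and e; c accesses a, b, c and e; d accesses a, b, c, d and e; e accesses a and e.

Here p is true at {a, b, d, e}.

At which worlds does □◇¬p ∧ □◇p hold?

{a}

a: □◇¬p is T, □◇p is T. ✓
b: □◇¬p is F, □◇p is T. ✗
c: □◇¬p is F, □◇p is T. ✗
d: □◇¬p is F, □◇p is T. ✗
e: □◇¬p is F, □◇p is T. ✗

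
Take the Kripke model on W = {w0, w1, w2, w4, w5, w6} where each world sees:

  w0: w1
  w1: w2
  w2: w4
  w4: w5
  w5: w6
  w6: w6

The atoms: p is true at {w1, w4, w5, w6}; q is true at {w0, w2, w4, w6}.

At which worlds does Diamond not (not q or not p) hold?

{w2, w5, w6}

w0: successors {w1}; not (not q or not p) there: w1:F. ✗
w1: successors {w2}; not (not q or not p) there: w2:F. ✗
w2: successors {w4}; not (not q or not p) there: w4:T. ✓
w4: successors {w5}; not (not q or not p) there: w5:F. ✗
w5: successors {w6}; not (not q or not p) there: w6:T. ✓
w6: successors {w6}; not (not q or not p) there: w6:T. ✓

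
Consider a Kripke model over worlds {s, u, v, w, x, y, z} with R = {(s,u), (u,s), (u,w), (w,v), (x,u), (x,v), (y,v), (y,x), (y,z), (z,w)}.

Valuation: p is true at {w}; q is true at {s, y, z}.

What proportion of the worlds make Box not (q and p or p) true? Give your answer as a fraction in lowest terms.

5/7

s: successors {u}; not (q and p or p) there: u:T. ✓
u: successors {s, w}; not (q and p or p) there: s:T, w:F. ✗
v: no successors, so Box not (q and p or p) holds vacuously. ✓
w: successors {v}; not (q and p or p) there: v:T. ✓
x: successors {u, v}; not (q and p or p) there: u:T, v:T. ✓
y: successors {v, x, z}; not (q and p or p) there: v:T, x:T, z:T. ✓
z: successors {w}; not (q and p or p) there: w:F. ✗
That's 5 of 7 worlds, so 5/7.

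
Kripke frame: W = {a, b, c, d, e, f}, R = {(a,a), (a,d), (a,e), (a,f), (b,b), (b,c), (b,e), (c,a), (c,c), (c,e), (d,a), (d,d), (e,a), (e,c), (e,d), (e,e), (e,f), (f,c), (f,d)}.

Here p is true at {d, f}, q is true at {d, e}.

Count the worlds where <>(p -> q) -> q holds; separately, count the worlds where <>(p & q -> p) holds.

For <>(p -> q) -> q:
a: <>(p -> q) is T, q is F. ✗
b: <>(p -> q) is T, q is F. ✗
c: <>(p -> q) is T, q is F. ✗
d: <>(p -> q) is T, q is T. ✓
e: <>(p -> q) is T, q is T. ✓
f: <>(p -> q) is T, q is F. ✗
— 2 worlds.
For <>(p & q -> p):
a: successors {a, d, e, f}; p & q -> p there: a:T, d:T, e:T, f:T. ✓
b: successors {b, c, e}; p & q -> p there: b:T, c:T, e:T. ✓
c: successors {a, c, e}; p & q -> p there: a:T, c:T, e:T. ✓
d: successors {a, d}; p & q -> p there: a:T, d:T. ✓
e: successors {a, c, d, e, f}; p & q -> p there: a:T, c:T, d:T, e:T, f:T. ✓
f: successors {c, d}; p & q -> p there: c:T, d:T. ✓
— 6 worlds.

2 and 6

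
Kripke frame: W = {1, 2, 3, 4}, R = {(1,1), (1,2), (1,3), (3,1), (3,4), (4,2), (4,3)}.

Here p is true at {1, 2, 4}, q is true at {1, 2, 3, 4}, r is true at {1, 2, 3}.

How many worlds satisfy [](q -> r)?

1: successors {1, 2, 3}; q -> r there: 1:T, 2:T, 3:T. ✓
2: no successors, so [](q -> r) holds vacuously. ✓
3: successors {1, 4}; q -> r there: 1:T, 4:F. ✗
4: successors {2, 3}; q -> r there: 2:T, 3:T. ✓
Satisfying worlds: {1, 2, 4}.

3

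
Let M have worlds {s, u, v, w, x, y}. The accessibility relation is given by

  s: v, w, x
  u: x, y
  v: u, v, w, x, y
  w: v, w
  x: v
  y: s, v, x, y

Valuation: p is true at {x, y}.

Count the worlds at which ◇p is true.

4

s: successors {v, w, x}; p there: v:F, w:F, x:T. ✓
u: successors {x, y}; p there: x:T, y:T. ✓
v: successors {u, v, w, x, y}; p there: u:F, v:F, w:F, x:T, y:T. ✓
w: successors {v, w}; p there: v:F, w:F. ✗
x: successors {v}; p there: v:F. ✗
y: successors {s, v, x, y}; p there: s:F, v:F, x:T, y:T. ✓
Satisfying worlds: {s, u, v, y}.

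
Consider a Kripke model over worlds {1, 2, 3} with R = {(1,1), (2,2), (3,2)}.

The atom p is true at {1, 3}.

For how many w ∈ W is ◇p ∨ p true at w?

1: ◇p is T, p is T. ✓
2: ◇p is F, p is F. ✗
3: ◇p is F, p is T. ✓
Satisfying worlds: {1, 3}.

2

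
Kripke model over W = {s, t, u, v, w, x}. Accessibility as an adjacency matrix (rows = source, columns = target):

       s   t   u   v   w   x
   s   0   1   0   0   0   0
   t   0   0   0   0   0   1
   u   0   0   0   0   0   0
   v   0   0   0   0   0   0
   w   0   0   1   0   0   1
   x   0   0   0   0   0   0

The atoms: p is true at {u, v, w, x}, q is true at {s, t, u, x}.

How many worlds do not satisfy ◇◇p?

s: successors {t}; ◇p there: t:T. ✓
t: successors {x}; ◇p there: x:F. ✗
u: no successors, so ◇◇p fails. ✗
v: no successors, so ◇◇p fails. ✗
w: successors {u, x}; ◇p there: u:F, x:F. ✗
x: no successors, so ◇◇p fails. ✗
Satisfying worlds: {s}.
So ◇◇p fails at the other 5 worlds.

5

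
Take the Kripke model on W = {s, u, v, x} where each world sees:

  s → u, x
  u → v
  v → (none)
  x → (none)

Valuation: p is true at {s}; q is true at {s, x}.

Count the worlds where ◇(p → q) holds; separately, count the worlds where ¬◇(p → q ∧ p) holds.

2 and 2

For ◇(p → q):
s: successors {u, x}; p → q there: u:T, x:T. ✓
u: successors {v}; p → q there: v:T. ✓
v: no successors, so ◇(p → q) fails. ✗
x: no successors, so ◇(p → q) fails. ✗
— 2 worlds.
For ¬◇(p → q ∧ p):
s: ◇(p → q ∧ p) is T. ✗
u: ◇(p → q ∧ p) is T. ✗
v: ◇(p → q ∧ p) is F. ✓
x: ◇(p → q ∧ p) is F. ✓
— 2 worlds.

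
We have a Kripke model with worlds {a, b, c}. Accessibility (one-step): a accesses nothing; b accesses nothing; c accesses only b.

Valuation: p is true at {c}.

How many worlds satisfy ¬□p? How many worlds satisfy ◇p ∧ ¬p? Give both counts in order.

1 and 0

For ¬□p:
a: □p is T. ✗
b: □p is T. ✗
c: □p is F. ✓
— 1 world.
For ◇p ∧ ¬p:
a: ◇p is F, ¬p is T. ✗
b: ◇p is F, ¬p is T. ✗
c: ◇p is F, ¬p is F. ✗
— 0 worlds.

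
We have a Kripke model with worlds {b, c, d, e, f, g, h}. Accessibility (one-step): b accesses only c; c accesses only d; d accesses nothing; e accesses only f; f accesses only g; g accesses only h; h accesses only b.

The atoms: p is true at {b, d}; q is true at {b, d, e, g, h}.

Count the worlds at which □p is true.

3

b: successors {c}; p there: c:F. ✗
c: successors {d}; p there: d:T. ✓
d: no successors, so □p holds vacuously. ✓
e: successors {f}; p there: f:F. ✗
f: successors {g}; p there: g:F. ✗
g: successors {h}; p there: h:F. ✗
h: successors {b}; p there: b:T. ✓
Satisfying worlds: {c, d, h}.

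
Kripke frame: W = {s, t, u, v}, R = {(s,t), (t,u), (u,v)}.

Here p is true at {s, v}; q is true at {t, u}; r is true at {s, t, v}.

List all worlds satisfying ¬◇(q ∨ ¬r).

{u, v}

s: ◇(q ∨ ¬r) is T. ✗
t: ◇(q ∨ ¬r) is T. ✗
u: ◇(q ∨ ¬r) is F. ✓
v: ◇(q ∨ ¬r) is F. ✓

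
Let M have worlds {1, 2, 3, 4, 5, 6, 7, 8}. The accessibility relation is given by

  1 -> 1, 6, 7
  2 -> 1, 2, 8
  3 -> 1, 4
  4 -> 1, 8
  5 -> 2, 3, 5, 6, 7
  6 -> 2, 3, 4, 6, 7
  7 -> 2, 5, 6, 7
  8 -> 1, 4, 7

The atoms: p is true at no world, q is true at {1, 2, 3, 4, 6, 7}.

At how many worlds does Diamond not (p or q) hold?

4

1: successors {1, 6, 7}; not (p or q) there: 1:F, 6:F, 7:F. ✗
2: successors {1, 2, 8}; not (p or q) there: 1:F, 2:F, 8:T. ✓
3: successors {1, 4}; not (p or q) there: 1:F, 4:F. ✗
4: successors {1, 8}; not (p or q) there: 1:F, 8:T. ✓
5: successors {2, 3, 5, 6, 7}; not (p or q) there: 2:F, 3:F, 5:T, 6:F, 7:F. ✓
6: successors {2, 3, 4, 6, 7}; not (p or q) there: 2:F, 3:F, 4:F, 6:F, 7:F. ✗
7: successors {2, 5, 6, 7}; not (p or q) there: 2:F, 5:T, 6:F, 7:F. ✓
8: successors {1, 4, 7}; not (p or q) there: 1:F, 4:F, 7:F. ✗
Satisfying worlds: {2, 4, 5, 7}.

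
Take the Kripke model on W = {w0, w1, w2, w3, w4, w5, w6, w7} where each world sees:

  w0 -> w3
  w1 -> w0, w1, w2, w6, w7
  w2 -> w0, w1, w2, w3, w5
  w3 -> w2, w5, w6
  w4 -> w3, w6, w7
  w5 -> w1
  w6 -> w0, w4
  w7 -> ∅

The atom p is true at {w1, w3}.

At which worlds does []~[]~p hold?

w0: successors {w3}; ~[]~p there: w3:F. ✗
w1: successors {w0, w1, w2, w6, w7}; ~[]~p there: w0:T, w1:T, w2:T, w6:F, w7:F. ✗
w2: successors {w0, w1, w2, w3, w5}; ~[]~p there: w0:T, w1:T, w2:T, w3:F, w5:T. ✗
w3: successors {w2, w5, w6}; ~[]~p there: w2:T, w5:T, w6:F. ✗
w4: successors {w3, w6, w7}; ~[]~p there: w3:F, w6:F, w7:F. ✗
w5: successors {w1}; ~[]~p there: w1:T. ✓
w6: successors {w0, w4}; ~[]~p there: w0:T, w4:T. ✓
w7: no successors, so []~[]~p holds vacuously. ✓

{w5, w6, w7}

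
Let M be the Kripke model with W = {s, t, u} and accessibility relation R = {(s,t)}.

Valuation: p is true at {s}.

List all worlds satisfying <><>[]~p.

∅

s: successors {t}; <>[]~p there: t:F. ✗
t: no successors, so <><>[]~p fails. ✗
u: no successors, so <><>[]~p fails. ✗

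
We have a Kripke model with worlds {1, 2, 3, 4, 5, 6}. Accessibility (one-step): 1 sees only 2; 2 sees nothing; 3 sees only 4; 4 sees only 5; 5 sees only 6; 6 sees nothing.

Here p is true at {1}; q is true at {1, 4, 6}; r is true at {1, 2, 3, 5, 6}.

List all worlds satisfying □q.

1: successors {2}; q there: 2:F. ✗
2: no successors, so □q holds vacuously. ✓
3: successors {4}; q there: 4:T. ✓
4: successors {5}; q there: 5:F. ✗
5: successors {6}; q there: 6:T. ✓
6: no successors, so □q holds vacuously. ✓

{2, 3, 5, 6}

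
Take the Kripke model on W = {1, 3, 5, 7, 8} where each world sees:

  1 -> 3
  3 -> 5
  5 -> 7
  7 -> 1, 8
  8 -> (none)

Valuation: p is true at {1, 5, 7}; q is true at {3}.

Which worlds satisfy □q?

{1, 8}

1: successors {3}; q there: 3:T. ✓
3: successors {5}; q there: 5:F. ✗
5: successors {7}; q there: 7:F. ✗
7: successors {1, 8}; q there: 1:F, 8:F. ✗
8: no successors, so □q holds vacuously. ✓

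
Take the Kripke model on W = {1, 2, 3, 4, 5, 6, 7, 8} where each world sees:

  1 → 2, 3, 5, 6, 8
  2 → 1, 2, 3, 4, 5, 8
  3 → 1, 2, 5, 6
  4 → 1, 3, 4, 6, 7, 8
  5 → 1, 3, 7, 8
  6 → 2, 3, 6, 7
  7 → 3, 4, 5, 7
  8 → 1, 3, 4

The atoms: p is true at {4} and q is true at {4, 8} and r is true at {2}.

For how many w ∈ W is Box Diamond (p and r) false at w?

8

1: successors {2, 3, 5, 6, 8}; Diamond (p and r) there: 2:F, 3:F, 5:F, 6:F, 8:F. ✗
2: successors {1, 2, 3, 4, 5, 8}; Diamond (p and r) there: 1:F, 2:F, 3:F, 4:F, 5:F, 8:F. ✗
3: successors {1, 2, 5, 6}; Diamond (p and r) there: 1:F, 2:F, 5:F, 6:F. ✗
4: successors {1, 3, 4, 6, 7, 8}; Diamond (p and r) there: 1:F, 3:F, 4:F, 6:F, 7:F, 8:F. ✗
5: successors {1, 3, 7, 8}; Diamond (p and r) there: 1:F, 3:F, 7:F, 8:F. ✗
6: successors {2, 3, 6, 7}; Diamond (p and r) there: 2:F, 3:F, 6:F, 7:F. ✗
7: successors {3, 4, 5, 7}; Diamond (p and r) there: 3:F, 4:F, 5:F, 7:F. ✗
8: successors {1, 3, 4}; Diamond (p and r) there: 1:F, 3:F, 4:F. ✗
Satisfying worlds: ∅.
So Box Diamond (p and r) fails at the other 8 worlds.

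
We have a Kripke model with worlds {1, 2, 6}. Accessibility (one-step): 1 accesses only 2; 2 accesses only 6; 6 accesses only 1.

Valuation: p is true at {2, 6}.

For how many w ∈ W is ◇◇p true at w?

2

1: successors {2}; ◇p there: 2:T. ✓
2: successors {6}; ◇p there: 6:F. ✗
6: successors {1}; ◇p there: 1:T. ✓
Satisfying worlds: {1, 6}.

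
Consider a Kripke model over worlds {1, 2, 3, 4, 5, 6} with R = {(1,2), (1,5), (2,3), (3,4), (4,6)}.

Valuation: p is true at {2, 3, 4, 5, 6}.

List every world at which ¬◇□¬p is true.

{2, 3, 5, 6}

1: ◇□¬p is T. ✗
2: ◇□¬p is F. ✓
3: ◇□¬p is F. ✓
4: ◇□¬p is T. ✗
5: ◇□¬p is F. ✓
6: ◇□¬p is F. ✓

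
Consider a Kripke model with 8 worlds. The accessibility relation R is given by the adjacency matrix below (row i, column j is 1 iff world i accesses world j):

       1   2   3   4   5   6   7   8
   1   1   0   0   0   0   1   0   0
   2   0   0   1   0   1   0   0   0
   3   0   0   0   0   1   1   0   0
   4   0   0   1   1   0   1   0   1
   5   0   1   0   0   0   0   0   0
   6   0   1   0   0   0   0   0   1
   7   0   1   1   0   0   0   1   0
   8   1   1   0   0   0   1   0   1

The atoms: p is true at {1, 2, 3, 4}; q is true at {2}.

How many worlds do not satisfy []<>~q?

1: successors {1, 6}; <>~q there: 1:T, 6:T. ✓
2: successors {3, 5}; <>~q there: 3:T, 5:F. ✗
3: successors {5, 6}; <>~q there: 5:F, 6:T. ✗
4: successors {3, 4, 6, 8}; <>~q there: 3:T, 4:T, 6:T, 8:T. ✓
5: successors {2}; <>~q there: 2:T. ✓
6: successors {2, 8}; <>~q there: 2:T, 8:T. ✓
7: successors {2, 3, 7}; <>~q there: 2:T, 3:T, 7:T. ✓
8: successors {1, 2, 6, 8}; <>~q there: 1:T, 2:T, 6:T, 8:T. ✓
Satisfying worlds: {1, 4, 5, 6, 7, 8}.
So []<>~q fails at the other 2 worlds.

2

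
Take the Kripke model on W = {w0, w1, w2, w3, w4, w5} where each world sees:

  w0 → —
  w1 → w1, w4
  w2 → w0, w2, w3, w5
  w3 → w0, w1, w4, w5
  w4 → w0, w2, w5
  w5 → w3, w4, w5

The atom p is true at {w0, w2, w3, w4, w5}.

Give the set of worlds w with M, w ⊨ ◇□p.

{w1, w2, w3, w4, w5}

w0: no successors, so ◇□p fails. ✗
w1: successors {w1, w4}; □p there: w1:F, w4:T. ✓
w2: successors {w0, w2, w3, w5}; □p there: w0:T, w2:T, w3:F, w5:T. ✓
w3: successors {w0, w1, w4, w5}; □p there: w0:T, w1:F, w4:T, w5:T. ✓
w4: successors {w0, w2, w5}; □p there: w0:T, w2:T, w5:T. ✓
w5: successors {w3, w4, w5}; □p there: w3:F, w4:T, w5:T. ✓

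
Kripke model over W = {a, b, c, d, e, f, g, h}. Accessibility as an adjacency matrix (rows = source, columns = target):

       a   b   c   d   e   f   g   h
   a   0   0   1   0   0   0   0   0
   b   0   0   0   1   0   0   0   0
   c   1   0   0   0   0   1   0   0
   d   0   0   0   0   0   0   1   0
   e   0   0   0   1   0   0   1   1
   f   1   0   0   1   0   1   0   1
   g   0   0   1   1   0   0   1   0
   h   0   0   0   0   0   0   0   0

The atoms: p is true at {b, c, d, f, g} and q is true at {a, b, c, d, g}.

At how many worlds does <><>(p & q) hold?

a: successors {c}; <>(p & q) there: c:F. ✗
b: successors {d}; <>(p & q) there: d:T. ✓
c: successors {a, f}; <>(p & q) there: a:T, f:T. ✓
d: successors {g}; <>(p & q) there: g:T. ✓
e: successors {d, g, h}; <>(p & q) there: d:T, g:T, h:F. ✓
f: successors {a, d, f, h}; <>(p & q) there: a:T, d:T, f:T, h:F. ✓
g: successors {c, d, g}; <>(p & q) there: c:F, d:T, g:T. ✓
h: no successors, so <><>(p & q) fails. ✗
Satisfying worlds: {b, c, d, e, f, g}.

6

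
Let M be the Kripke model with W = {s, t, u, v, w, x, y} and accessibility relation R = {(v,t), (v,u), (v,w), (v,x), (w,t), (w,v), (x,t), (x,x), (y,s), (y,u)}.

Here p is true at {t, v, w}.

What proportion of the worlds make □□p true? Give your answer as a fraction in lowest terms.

4/7

s: no successors, so □□p holds vacuously. ✓
t: no successors, so □□p holds vacuously. ✓
u: no successors, so □□p holds vacuously. ✓
v: successors {t, u, w, x}; □p there: t:T, u:T, w:T, x:F. ✗
w: successors {t, v}; □p there: t:T, v:F. ✗
x: successors {t, x}; □p there: t:T, x:F. ✗
y: successors {s, u}; □p there: s:T, u:T. ✓
That's 4 of 7 worlds, so 4/7.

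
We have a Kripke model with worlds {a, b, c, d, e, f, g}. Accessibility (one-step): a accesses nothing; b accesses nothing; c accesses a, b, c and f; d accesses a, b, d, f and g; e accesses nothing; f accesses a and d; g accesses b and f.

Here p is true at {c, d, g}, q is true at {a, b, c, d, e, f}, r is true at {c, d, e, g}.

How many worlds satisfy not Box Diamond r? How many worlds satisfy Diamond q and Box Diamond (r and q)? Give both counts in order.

For not Box Diamond r:
a: Box Diamond r is T. ✗
b: Box Diamond r is T. ✗
c: Box Diamond r is F. ✓
d: Box Diamond r is F. ✓
e: Box Diamond r is T. ✗
f: Box Diamond r is F. ✓
g: Box Diamond r is F. ✓
— 4 worlds.
For Diamond q and Box Diamond (r and q):
a: Diamond q is F, Box Diamond (r and q) is T. ✗
b: Diamond q is F, Box Diamond (r and q) is T. ✗
c: Diamond q is T, Box Diamond (r and q) is F. ✗
d: Diamond q is T, Box Diamond (r and q) is F. ✗
e: Diamond q is F, Box Diamond (r and q) is T. ✗
f: Diamond q is T, Box Diamond (r and q) is F. ✗
g: Diamond q is T, Box Diamond (r and q) is F. ✗
— 0 worlds.

4 and 0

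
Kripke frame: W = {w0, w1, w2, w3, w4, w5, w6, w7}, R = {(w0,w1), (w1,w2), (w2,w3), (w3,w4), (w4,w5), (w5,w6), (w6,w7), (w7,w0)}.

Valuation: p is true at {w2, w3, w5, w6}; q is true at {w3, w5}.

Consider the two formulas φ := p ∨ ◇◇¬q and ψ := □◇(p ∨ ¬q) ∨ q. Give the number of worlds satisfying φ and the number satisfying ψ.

7 and 8

For p ∨ ◇◇¬q:
w0: p is F, ◇◇¬q is T. ✓
w1: p is F, ◇◇¬q is F. ✗
w2: p is T, ◇◇¬q is T. ✓
w3: p is T, ◇◇¬q is F. ✓
w4: p is F, ◇◇¬q is T. ✓
w5: p is T, ◇◇¬q is T. ✓
w6: p is T, ◇◇¬q is T. ✓
w7: p is F, ◇◇¬q is T. ✓
— 7 worlds.
For □◇(p ∨ ¬q) ∨ q:
w0: □◇(p ∨ ¬q) is T, q is F. ✓
w1: □◇(p ∨ ¬q) is T, q is F. ✓
w2: □◇(p ∨ ¬q) is T, q is F. ✓
w3: □◇(p ∨ ¬q) is T, q is T. ✓
w4: □◇(p ∨ ¬q) is T, q is F. ✓
w5: □◇(p ∨ ¬q) is T, q is T. ✓
w6: □◇(p ∨ ¬q) is T, q is F. ✓
w7: □◇(p ∨ ¬q) is T, q is F. ✓
— 8 worlds.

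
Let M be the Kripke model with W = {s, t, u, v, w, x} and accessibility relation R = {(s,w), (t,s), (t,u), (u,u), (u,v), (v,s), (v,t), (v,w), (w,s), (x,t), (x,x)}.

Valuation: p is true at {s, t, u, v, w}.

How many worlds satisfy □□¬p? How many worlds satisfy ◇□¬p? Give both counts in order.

For □□¬p:
s: successors {w}; □¬p there: w:F. ✗
t: successors {s, u}; □¬p there: s:F, u:F. ✗
u: successors {u, v}; □¬p there: u:F, v:F. ✗
v: successors {s, t, w}; □¬p there: s:F, t:F, w:F. ✗
w: successors {s}; □¬p there: s:F. ✗
x: successors {t, x}; □¬p there: t:F, x:F. ✗
— 0 worlds.
For ◇□¬p:
s: successors {w}; □¬p there: w:F. ✗
t: successors {s, u}; □¬p there: s:F, u:F. ✗
u: successors {u, v}; □¬p there: u:F, v:F. ✗
v: successors {s, t, w}; □¬p there: s:F, t:F, w:F. ✗
w: successors {s}; □¬p there: s:F. ✗
x: successors {t, x}; □¬p there: t:F, x:F. ✗
— 0 worlds.

0 and 0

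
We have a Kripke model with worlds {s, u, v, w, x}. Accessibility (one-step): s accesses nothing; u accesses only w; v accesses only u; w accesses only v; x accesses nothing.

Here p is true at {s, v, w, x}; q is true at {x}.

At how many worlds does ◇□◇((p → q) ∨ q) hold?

s: no successors, so ◇□◇((p → q) ∨ q) fails. ✗
u: successors {w}; □◇((p → q) ∨ q) there: w:T. ✓
v: successors {u}; □◇((p → q) ∨ q) there: u:F. ✗
w: successors {v}; □◇((p → q) ∨ q) there: v:F. ✗
x: no successors, so ◇□◇((p → q) ∨ q) fails. ✗
Satisfying worlds: {u}.

1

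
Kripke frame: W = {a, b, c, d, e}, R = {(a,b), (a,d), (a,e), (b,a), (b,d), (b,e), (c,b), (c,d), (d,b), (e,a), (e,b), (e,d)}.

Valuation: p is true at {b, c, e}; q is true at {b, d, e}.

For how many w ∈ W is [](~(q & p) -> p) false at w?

a: successors {b, d, e}; ~(q & p) -> p there: b:T, d:F, e:T. ✗
b: successors {a, d, e}; ~(q & p) -> p there: a:F, d:F, e:T. ✗
c: successors {b, d}; ~(q & p) -> p there: b:T, d:F. ✗
d: successors {b}; ~(q & p) -> p there: b:T. ✓
e: successors {a, b, d}; ~(q & p) -> p there: a:F, b:T, d:F. ✗
Satisfying worlds: {d}.
So [](~(q & p) -> p) fails at the other 4 worlds.

4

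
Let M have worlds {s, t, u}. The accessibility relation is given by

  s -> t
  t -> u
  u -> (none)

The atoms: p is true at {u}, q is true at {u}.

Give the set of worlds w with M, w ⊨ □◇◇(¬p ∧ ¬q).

{u}

s: successors {t}; ◇◇(¬p ∧ ¬q) there: t:F. ✗
t: successors {u}; ◇◇(¬p ∧ ¬q) there: u:F. ✗
u: no successors, so □◇◇(¬p ∧ ¬q) holds vacuously. ✓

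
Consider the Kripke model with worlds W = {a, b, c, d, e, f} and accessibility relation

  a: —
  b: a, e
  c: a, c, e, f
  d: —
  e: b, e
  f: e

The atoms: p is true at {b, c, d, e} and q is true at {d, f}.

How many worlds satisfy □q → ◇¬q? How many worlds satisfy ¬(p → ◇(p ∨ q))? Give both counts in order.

4 and 1

For □q → ◇¬q:
a: □q is T, ◇¬q is F. ✗
b: □q is F, ◇¬q is T. ✓
c: □q is F, ◇¬q is T. ✓
d: □q is T, ◇¬q is F. ✗
e: □q is F, ◇¬q is T. ✓
f: □q is F, ◇¬q is T. ✓
— 4 worlds.
For ¬(p → ◇(p ∨ q)):
a: p → ◇(p ∨ q) is T. ✗
b: p → ◇(p ∨ q) is T. ✗
c: p → ◇(p ∨ q) is T. ✗
d: p → ◇(p ∨ q) is F. ✓
e: p → ◇(p ∨ q) is T. ✗
f: p → ◇(p ∨ q) is T. ✗
— 1 world.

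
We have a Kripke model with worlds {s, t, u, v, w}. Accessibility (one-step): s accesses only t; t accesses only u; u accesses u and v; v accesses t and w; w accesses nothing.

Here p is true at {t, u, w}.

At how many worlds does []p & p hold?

s: []p is T, p is F. ✗
t: []p is T, p is T. ✓
u: []p is F, p is T. ✗
v: []p is T, p is F. ✗
w: []p is T, p is T. ✓
Satisfying worlds: {t, w}.

2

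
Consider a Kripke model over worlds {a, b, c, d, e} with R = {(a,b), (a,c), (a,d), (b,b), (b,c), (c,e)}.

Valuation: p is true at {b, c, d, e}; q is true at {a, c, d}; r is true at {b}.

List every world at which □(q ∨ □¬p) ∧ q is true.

a: □(q ∨ □¬p) is F, q is T. ✗
b: □(q ∨ □¬p) is F, q is F. ✗
c: □(q ∨ □¬p) is T, q is T. ✓
d: □(q ∨ □¬p) is T, q is T. ✓
e: □(q ∨ □¬p) is T, q is F. ✗

{c, d}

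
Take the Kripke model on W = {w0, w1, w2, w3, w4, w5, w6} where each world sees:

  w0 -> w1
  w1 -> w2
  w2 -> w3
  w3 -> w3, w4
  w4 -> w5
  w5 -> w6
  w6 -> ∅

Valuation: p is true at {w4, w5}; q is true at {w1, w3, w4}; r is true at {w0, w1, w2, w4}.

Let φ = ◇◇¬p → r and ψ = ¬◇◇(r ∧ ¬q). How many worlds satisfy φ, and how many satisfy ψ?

6 and 6

For ◇◇¬p → r:
w0: ◇◇¬p is T, r is T. ✓
w1: ◇◇¬p is T, r is T. ✓
w2: ◇◇¬p is T, r is T. ✓
w3: ◇◇¬p is T, r is F. ✗
w4: ◇◇¬p is T, r is T. ✓
w5: ◇◇¬p is F, r is F. ✓
w6: ◇◇¬p is F, r is F. ✓
— 6 worlds.
For ¬◇◇(r ∧ ¬q):
w0: ◇◇(r ∧ ¬q) is T. ✗
w1: ◇◇(r ∧ ¬q) is F. ✓
w2: ◇◇(r ∧ ¬q) is F. ✓
w3: ◇◇(r ∧ ¬q) is F. ✓
w4: ◇◇(r ∧ ¬q) is F. ✓
w5: ◇◇(r ∧ ¬q) is F. ✓
w6: ◇◇(r ∧ ¬q) is F. ✓
— 6 worlds.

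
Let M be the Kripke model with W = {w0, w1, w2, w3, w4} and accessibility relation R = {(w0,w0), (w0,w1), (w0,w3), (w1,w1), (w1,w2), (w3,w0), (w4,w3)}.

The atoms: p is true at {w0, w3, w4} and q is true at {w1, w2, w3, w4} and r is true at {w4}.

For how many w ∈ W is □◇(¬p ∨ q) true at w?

2

w0: successors {w0, w1, w3}; ◇(¬p ∨ q) there: w0:T, w1:T, w3:F. ✗
w1: successors {w1, w2}; ◇(¬p ∨ q) there: w1:T, w2:F. ✗
w2: no successors, so □◇(¬p ∨ q) holds vacuously. ✓
w3: successors {w0}; ◇(¬p ∨ q) there: w0:T. ✓
w4: successors {w3}; ◇(¬p ∨ q) there: w3:F. ✗
Satisfying worlds: {w2, w3}.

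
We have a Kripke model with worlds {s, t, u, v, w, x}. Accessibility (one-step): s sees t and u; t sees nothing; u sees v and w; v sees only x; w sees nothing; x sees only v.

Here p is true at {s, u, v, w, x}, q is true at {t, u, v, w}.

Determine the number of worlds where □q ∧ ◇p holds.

s: □q is T, ◇p is T. ✓
t: □q is T, ◇p is F. ✗
u: □q is T, ◇p is T. ✓
v: □q is F, ◇p is T. ✗
w: □q is T, ◇p is F. ✗
x: □q is T, ◇p is T. ✓
Satisfying worlds: {s, u, x}.

3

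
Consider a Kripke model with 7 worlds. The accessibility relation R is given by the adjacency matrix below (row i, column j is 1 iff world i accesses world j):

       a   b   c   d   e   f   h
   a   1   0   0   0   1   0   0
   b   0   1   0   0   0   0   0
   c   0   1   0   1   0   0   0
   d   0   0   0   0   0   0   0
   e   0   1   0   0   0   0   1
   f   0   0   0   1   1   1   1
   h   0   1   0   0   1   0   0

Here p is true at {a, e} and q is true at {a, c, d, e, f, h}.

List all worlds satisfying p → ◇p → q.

a: p is T, ◇p → q is T. ✓
b: p is F, ◇p → q is T. ✓
c: p is F, ◇p → q is T. ✓
d: p is F, ◇p → q is T. ✓
e: p is T, ◇p → q is T. ✓
f: p is F, ◇p → q is T. ✓
h: p is F, ◇p → q is T. ✓

{a, b, c, d, e, f, h}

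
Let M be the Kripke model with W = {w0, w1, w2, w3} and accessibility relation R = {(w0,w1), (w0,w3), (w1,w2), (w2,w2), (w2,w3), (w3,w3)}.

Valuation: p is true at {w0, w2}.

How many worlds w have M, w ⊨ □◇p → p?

3

w0: □◇p is F, p is T. ✓
w1: □◇p is T, p is F. ✗
w2: □◇p is F, p is T. ✓
w3: □◇p is F, p is F. ✓
Satisfying worlds: {w0, w2, w3}.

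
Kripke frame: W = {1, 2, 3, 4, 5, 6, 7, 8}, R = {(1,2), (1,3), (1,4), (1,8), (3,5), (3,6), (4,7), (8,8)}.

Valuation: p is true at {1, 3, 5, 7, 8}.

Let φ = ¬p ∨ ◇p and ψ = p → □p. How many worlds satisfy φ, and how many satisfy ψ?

6 and 6

For ¬p ∨ ◇p:
1: ¬p is F, ◇p is T. ✓
2: ¬p is T, ◇p is F. ✓
3: ¬p is F, ◇p is T. ✓
4: ¬p is T, ◇p is T. ✓
5: ¬p is F, ◇p is F. ✗
6: ¬p is T, ◇p is F. ✓
7: ¬p is F, ◇p is F. ✗
8: ¬p is F, ◇p is T. ✓
— 6 worlds.
For p → □p:
1: p is T, □p is F. ✗
2: p is F, □p is T. ✓
3: p is T, □p is F. ✗
4: p is F, □p is T. ✓
5: p is T, □p is T. ✓
6: p is F, □p is T. ✓
7: p is T, □p is T. ✓
8: p is T, □p is T. ✓
— 6 worlds.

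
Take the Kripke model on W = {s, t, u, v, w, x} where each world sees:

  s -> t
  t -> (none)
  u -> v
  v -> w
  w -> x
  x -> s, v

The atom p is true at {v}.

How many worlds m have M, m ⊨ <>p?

s: successors {t}; p there: t:F. ✗
t: no successors, so <>p fails. ✗
u: successors {v}; p there: v:T. ✓
v: successors {w}; p there: w:F. ✗
w: successors {x}; p there: x:F. ✗
x: successors {s, v}; p there: s:F, v:T. ✓
Satisfying worlds: {u, x}.

2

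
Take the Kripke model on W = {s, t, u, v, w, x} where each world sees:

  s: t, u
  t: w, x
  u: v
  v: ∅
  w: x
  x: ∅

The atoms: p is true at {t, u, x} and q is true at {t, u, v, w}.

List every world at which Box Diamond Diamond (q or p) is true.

s: successors {t, u}; Diamond Diamond (q or p) there: t:T, u:F. ✗
t: successors {w, x}; Diamond Diamond (q or p) there: w:F, x:F. ✗
u: successors {v}; Diamond Diamond (q or p) there: v:F. ✗
v: no successors, so Box Diamond Diamond (q or p) holds vacuously. ✓
w: successors {x}; Diamond Diamond (q or p) there: x:F. ✗
x: no successors, so Box Diamond Diamond (q or p) holds vacuously. ✓

{v, x}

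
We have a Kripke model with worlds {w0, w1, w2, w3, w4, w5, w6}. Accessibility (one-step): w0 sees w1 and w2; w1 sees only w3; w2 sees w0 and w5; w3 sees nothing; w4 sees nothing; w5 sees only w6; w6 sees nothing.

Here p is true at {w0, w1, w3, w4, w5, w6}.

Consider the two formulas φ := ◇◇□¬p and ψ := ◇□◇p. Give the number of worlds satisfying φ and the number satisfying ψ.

For ◇◇□¬p:
w0: successors {w1, w2}; ◇□¬p there: w1:T, w2:F. ✓
w1: successors {w3}; ◇□¬p there: w3:F. ✗
w2: successors {w0, w5}; ◇□¬p there: w0:F, w5:T. ✓
w3: no successors, so ◇◇□¬p fails. ✗
w4: no successors, so ◇◇□¬p fails. ✗
w5: successors {w6}; ◇□¬p there: w6:F. ✗
w6: no successors, so ◇◇□¬p fails. ✗
— 2 worlds.
For ◇□◇p:
w0: successors {w1, w2}; □◇p there: w1:F, w2:T. ✓
w1: successors {w3}; □◇p there: w3:T. ✓
w2: successors {w0, w5}; □◇p there: w0:T, w5:F. ✓
w3: no successors, so ◇□◇p fails. ✗
w4: no successors, so ◇□◇p fails. ✗
w5: successors {w6}; □◇p there: w6:T. ✓
w6: no successors, so ◇□◇p fails. ✗
— 4 worlds.

2 and 4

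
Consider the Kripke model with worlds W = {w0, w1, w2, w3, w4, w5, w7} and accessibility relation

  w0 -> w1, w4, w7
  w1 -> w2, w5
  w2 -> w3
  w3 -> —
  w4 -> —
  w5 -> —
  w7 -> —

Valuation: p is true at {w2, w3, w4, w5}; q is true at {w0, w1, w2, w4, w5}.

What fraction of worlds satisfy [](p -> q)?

w0: successors {w1, w4, w7}; p -> q there: w1:T, w4:T, w7:T. ✓
w1: successors {w2, w5}; p -> q there: w2:T, w5:T. ✓
w2: successors {w3}; p -> q there: w3:F. ✗
w3: no successors, so [](p -> q) holds vacuously. ✓
w4: no successors, so [](p -> q) holds vacuously. ✓
w5: no successors, so [](p -> q) holds vacuously. ✓
w7: no successors, so [](p -> q) holds vacuously. ✓
That's 6 of 7 worlds, so 6/7.

6/7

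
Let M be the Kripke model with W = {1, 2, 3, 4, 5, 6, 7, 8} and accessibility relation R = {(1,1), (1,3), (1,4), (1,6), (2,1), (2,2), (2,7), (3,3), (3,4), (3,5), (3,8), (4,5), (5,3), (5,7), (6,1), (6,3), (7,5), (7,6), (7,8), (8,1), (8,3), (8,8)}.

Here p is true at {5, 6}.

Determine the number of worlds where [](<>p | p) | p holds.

4

1: [](<>p | p) is T, p is F. ✓
2: [](<>p | p) is F, p is F. ✗
3: [](<>p | p) is F, p is F. ✗
4: [](<>p | p) is T, p is F. ✓
5: [](<>p | p) is T, p is T. ✓
6: [](<>p | p) is T, p is T. ✓
7: [](<>p | p) is F, p is F. ✗
8: [](<>p | p) is F, p is F. ✗
Satisfying worlds: {1, 4, 5, 6}.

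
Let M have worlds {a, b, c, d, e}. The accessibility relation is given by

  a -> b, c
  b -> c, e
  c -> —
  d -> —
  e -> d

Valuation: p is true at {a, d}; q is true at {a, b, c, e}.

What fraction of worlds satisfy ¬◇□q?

a: ◇□q is T. ✗
b: ◇□q is T. ✗
c: ◇□q is F. ✓
d: ◇□q is F. ✓
e: ◇□q is T. ✗
That's 2 of 5 worlds, so 2/5.

2/5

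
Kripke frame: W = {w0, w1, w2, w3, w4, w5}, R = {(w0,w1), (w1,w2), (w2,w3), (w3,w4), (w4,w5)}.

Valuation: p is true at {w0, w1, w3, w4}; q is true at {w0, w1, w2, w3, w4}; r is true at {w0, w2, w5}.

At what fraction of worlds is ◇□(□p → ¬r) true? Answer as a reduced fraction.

w0: successors {w1}; □(□p → ¬r) there: w1:F. ✗
w1: successors {w2}; □(□p → ¬r) there: w2:T. ✓
w2: successors {w3}; □(□p → ¬r) there: w3:T. ✓
w3: successors {w4}; □(□p → ¬r) there: w4:F. ✗
w4: successors {w5}; □(□p → ¬r) there: w5:T. ✓
w5: no successors, so ◇□(□p → ¬r) fails. ✗
That's 3 of 6 worlds, so 3/6 = 1/2.

1/2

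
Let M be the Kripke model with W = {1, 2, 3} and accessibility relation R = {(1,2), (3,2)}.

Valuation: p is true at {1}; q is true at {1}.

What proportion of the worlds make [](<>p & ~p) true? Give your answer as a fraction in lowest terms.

1/3

1: successors {2}; <>p & ~p there: 2:F. ✗
2: no successors, so [](<>p & ~p) holds vacuously. ✓
3: successors {2}; <>p & ~p there: 2:F. ✗
That's 1 of 3 worlds, so 1/3.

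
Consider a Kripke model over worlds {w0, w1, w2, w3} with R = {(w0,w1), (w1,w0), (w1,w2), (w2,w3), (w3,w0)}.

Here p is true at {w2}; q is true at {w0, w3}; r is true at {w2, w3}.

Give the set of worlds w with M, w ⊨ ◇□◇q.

w0: successors {w1}; □◇q there: w1:F. ✗
w1: successors {w0, w2}; □◇q there: w0:T, w2:T. ✓
w2: successors {w3}; □◇q there: w3:F. ✗
w3: successors {w0}; □◇q there: w0:T. ✓

{w1, w3}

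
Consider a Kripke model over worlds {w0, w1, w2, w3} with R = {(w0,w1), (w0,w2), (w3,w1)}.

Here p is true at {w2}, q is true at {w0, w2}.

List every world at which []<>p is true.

{w1, w2}

w0: successors {w1, w2}; <>p there: w1:F, w2:F. ✗
w1: no successors, so []<>p holds vacuously. ✓
w2: no successors, so []<>p holds vacuously. ✓
w3: successors {w1}; <>p there: w1:F. ✗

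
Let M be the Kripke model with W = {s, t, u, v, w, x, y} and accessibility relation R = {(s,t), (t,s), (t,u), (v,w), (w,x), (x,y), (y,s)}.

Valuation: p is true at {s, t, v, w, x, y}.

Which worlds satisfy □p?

s: successors {t}; p there: t:T. ✓
t: successors {s, u}; p there: s:T, u:F. ✗
u: no successors, so □p holds vacuously. ✓
v: successors {w}; p there: w:T. ✓
w: successors {x}; p there: x:T. ✓
x: successors {y}; p there: y:T. ✓
y: successors {s}; p there: s:T. ✓

{s, u, v, w, x, y}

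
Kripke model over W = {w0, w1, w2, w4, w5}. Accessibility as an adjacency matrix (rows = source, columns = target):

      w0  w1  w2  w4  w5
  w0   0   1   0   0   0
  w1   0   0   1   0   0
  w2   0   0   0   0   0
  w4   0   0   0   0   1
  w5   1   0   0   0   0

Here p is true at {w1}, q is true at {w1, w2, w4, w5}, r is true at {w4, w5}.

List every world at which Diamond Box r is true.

{w1}

w0: successors {w1}; Box r there: w1:F. ✗
w1: successors {w2}; Box r there: w2:T. ✓
w2: no successors, so Diamond Box r fails. ✗
w4: successors {w5}; Box r there: w5:F. ✗
w5: successors {w0}; Box r there: w0:F. ✗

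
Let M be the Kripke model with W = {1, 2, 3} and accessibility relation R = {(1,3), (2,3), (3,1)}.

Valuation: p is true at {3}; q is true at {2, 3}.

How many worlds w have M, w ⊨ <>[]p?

1: successors {3}; []p there: 3:F. ✗
2: successors {3}; []p there: 3:F. ✗
3: successors {1}; []p there: 1:T. ✓
Satisfying worlds: {3}.

1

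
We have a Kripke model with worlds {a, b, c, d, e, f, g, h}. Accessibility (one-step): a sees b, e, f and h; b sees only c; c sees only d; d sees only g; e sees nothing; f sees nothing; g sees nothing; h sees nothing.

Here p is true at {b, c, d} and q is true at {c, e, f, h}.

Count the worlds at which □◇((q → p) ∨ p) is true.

6

a: successors {b, e, f, h}; ◇((q → p) ∨ p) there: b:T, e:F, f:F, h:F. ✗
b: successors {c}; ◇((q → p) ∨ p) there: c:T. ✓
c: successors {d}; ◇((q → p) ∨ p) there: d:T. ✓
d: successors {g}; ◇((q → p) ∨ p) there: g:F. ✗
e: no successors, so □◇((q → p) ∨ p) holds vacuously. ✓
f: no successors, so □◇((q → p) ∨ p) holds vacuously. ✓
g: no successors, so □◇((q → p) ∨ p) holds vacuously. ✓
h: no successors, so □◇((q → p) ∨ p) holds vacuously. ✓
Satisfying worlds: {b, c, e, f, g, h}.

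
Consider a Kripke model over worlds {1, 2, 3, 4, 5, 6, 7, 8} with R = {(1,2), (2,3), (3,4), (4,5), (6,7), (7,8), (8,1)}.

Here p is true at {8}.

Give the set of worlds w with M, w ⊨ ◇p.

{7}

1: successors {2}; p there: 2:F. ✗
2: successors {3}; p there: 3:F. ✗
3: successors {4}; p there: 4:F. ✗
4: successors {5}; p there: 5:F. ✗
5: no successors, so ◇p fails. ✗
6: successors {7}; p there: 7:F. ✗
7: successors {8}; p there: 8:T. ✓
8: successors {1}; p there: 1:F. ✗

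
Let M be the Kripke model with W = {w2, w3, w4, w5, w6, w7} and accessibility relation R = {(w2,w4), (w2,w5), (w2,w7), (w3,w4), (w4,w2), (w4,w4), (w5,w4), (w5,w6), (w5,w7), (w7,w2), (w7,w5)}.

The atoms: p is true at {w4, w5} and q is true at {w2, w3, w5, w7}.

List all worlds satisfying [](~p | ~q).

{w3, w4, w5, w6}

w2: successors {w4, w5, w7}; ~p | ~q there: w4:T, w5:F, w7:T. ✗
w3: successors {w4}; ~p | ~q there: w4:T. ✓
w4: successors {w2, w4}; ~p | ~q there: w2:T, w4:T. ✓
w5: successors {w4, w6, w7}; ~p | ~q there: w4:T, w6:T, w7:T. ✓
w6: no successors, so [](~p | ~q) holds vacuously. ✓
w7: successors {w2, w5}; ~p | ~q there: w2:T, w5:F. ✗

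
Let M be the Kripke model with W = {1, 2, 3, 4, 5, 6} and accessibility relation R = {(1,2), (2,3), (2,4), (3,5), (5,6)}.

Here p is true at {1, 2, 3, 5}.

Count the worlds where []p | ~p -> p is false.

2

1: []p | ~p is T, p is T. ✓
2: []p | ~p is F, p is T. ✓
3: []p | ~p is T, p is T. ✓
4: []p | ~p is T, p is F. ✗
5: []p | ~p is F, p is T. ✓
6: []p | ~p is T, p is F. ✗
Satisfying worlds: {1, 2, 3, 5}.
So []p | ~p -> p fails at the other 2 worlds.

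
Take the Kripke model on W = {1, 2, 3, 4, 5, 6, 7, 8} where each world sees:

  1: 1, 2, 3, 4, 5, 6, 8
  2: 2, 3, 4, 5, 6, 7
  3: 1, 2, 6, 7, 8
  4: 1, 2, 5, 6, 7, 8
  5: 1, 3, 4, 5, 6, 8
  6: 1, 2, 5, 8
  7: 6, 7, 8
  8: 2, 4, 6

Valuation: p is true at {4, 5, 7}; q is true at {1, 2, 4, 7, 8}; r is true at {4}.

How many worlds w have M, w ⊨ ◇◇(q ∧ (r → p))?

8

1: successors {1, 2, 3, 4, 5, 6, 8}; ◇(q ∧ (r → p)) there: 1:T, 2:T, 3:T, 4:T, 5:T, 6:T, 8:T. ✓
2: successors {2, 3, 4, 5, 6, 7}; ◇(q ∧ (r → p)) there: 2:T, 3:T, 4:T, 5:T, 6:T, 7:T. ✓
3: successors {1, 2, 6, 7, 8}; ◇(q ∧ (r → p)) there: 1:T, 2:T, 6:T, 7:T, 8:T. ✓
4: successors {1, 2, 5, 6, 7, 8}; ◇(q ∧ (r → p)) there: 1:T, 2:T, 5:T, 6:T, 7:T, 8:T. ✓
5: successors {1, 3, 4, 5, 6, 8}; ◇(q ∧ (r → p)) there: 1:T, 3:T, 4:T, 5:T, 6:T, 8:T. ✓
6: successors {1, 2, 5, 8}; ◇(q ∧ (r → p)) there: 1:T, 2:T, 5:T, 8:T. ✓
7: successors {6, 7, 8}; ◇(q ∧ (r → p)) there: 6:T, 7:T, 8:T. ✓
8: successors {2, 4, 6}; ◇(q ∧ (r → p)) there: 2:T, 4:T, 6:T. ✓
Satisfying worlds: {1, 2, 3, 4, 5, 6, 7, 8}.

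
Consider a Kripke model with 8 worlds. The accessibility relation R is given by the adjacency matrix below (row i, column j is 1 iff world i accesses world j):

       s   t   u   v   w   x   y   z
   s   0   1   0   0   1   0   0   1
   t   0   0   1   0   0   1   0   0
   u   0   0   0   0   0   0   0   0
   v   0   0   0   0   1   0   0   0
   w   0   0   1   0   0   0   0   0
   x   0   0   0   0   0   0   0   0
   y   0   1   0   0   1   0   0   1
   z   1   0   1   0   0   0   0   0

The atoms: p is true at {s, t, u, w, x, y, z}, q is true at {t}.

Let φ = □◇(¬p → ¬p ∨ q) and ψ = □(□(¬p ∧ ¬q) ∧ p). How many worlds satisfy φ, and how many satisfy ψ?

For □◇(¬p → ¬p ∨ q):
s: successors {t, w, z}; ◇(¬p → ¬p ∨ q) there: t:T, w:T, z:T. ✓
t: successors {u, x}; ◇(¬p → ¬p ∨ q) there: u:F, x:F. ✗
u: no successors, so □◇(¬p → ¬p ∨ q) holds vacuously. ✓
v: successors {w}; ◇(¬p → ¬p ∨ q) there: w:T. ✓
w: successors {u}; ◇(¬p → ¬p ∨ q) there: u:F. ✗
x: no successors, so □◇(¬p → ¬p ∨ q) holds vacuously. ✓
y: successors {t, w, z}; ◇(¬p → ¬p ∨ q) there: t:T, w:T, z:T. ✓
z: successors {s, u}; ◇(¬p → ¬p ∨ q) there: s:T, u:F. ✗
— 5 worlds.
For □(□(¬p ∧ ¬q) ∧ p):
s: successors {t, w, z}; □(¬p ∧ ¬q) ∧ p there: t:F, w:F, z:F. ✗
t: successors {u, x}; □(¬p ∧ ¬q) ∧ p there: u:T, x:T. ✓
u: no successors, so □(□(¬p ∧ ¬q) ∧ p) holds vacuously. ✓
v: successors {w}; □(¬p ∧ ¬q) ∧ p there: w:F. ✗
w: successors {u}; □(¬p ∧ ¬q) ∧ p there: u:T. ✓
x: no successors, so □(□(¬p ∧ ¬q) ∧ p) holds vacuously. ✓
y: successors {t, w, z}; □(¬p ∧ ¬q) ∧ p there: t:F, w:F, z:F. ✗
z: successors {s, u}; □(¬p ∧ ¬q) ∧ p there: s:F, u:T. ✗
— 4 worlds.

5 and 4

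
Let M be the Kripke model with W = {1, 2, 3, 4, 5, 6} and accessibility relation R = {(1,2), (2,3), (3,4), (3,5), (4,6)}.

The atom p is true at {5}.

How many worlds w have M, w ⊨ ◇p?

1

1: successors {2}; p there: 2:F. ✗
2: successors {3}; p there: 3:F. ✗
3: successors {4, 5}; p there: 4:F, 5:T. ✓
4: successors {6}; p there: 6:F. ✗
5: no successors, so ◇p fails. ✗
6: no successors, so ◇p fails. ✗
Satisfying worlds: {3}.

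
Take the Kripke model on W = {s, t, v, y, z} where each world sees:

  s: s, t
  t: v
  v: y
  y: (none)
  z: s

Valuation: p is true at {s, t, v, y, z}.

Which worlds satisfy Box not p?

s: successors {s, t}; not p there: s:F, t:F. ✗
t: successors {v}; not p there: v:F. ✗
v: successors {y}; not p there: y:F. ✗
y: no successors, so Box not p holds vacuously. ✓
z: successors {s}; not p there: s:F. ✗

{y}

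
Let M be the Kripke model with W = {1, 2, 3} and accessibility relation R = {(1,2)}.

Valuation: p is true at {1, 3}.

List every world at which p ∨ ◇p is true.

{1, 3}

1: p is T, ◇p is F. ✓
2: p is F, ◇p is F. ✗
3: p is T, ◇p is F. ✓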